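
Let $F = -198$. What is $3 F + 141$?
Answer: $-453$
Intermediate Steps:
$3 F + 141 = 3 \left(-198\right) + 141 = -594 + 141 = -453$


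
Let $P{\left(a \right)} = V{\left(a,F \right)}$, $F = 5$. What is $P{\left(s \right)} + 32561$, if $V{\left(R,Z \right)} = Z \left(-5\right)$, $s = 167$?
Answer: $32536$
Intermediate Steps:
$V{\left(R,Z \right)} = - 5 Z$
$P{\left(a \right)} = -25$ ($P{\left(a \right)} = \left(-5\right) 5 = -25$)
$P{\left(s \right)} + 32561 = -25 + 32561 = 32536$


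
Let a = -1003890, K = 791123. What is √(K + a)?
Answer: I*√212767 ≈ 461.27*I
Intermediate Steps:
√(K + a) = √(791123 - 1003890) = √(-212767) = I*√212767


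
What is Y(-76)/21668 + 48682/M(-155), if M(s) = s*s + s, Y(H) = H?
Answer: 131628432/64651895 ≈ 2.0360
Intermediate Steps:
M(s) = s + s**2 (M(s) = s**2 + s = s + s**2)
Y(-76)/21668 + 48682/M(-155) = -76/21668 + 48682/((-155*(1 - 155))) = -76*1/21668 + 48682/((-155*(-154))) = -19/5417 + 48682/23870 = -19/5417 + 48682*(1/23870) = -19/5417 + 24341/11935 = 131628432/64651895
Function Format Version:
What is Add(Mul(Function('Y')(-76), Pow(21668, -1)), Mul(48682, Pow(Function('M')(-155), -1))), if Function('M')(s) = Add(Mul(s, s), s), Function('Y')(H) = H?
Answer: Rational(131628432, 64651895) ≈ 2.0360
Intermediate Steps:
Function('M')(s) = Add(s, Pow(s, 2)) (Function('M')(s) = Add(Pow(s, 2), s) = Add(s, Pow(s, 2)))
Add(Mul(Function('Y')(-76), Pow(21668, -1)), Mul(48682, Pow(Function('M')(-155), -1))) = Add(Mul(-76, Pow(21668, -1)), Mul(48682, Pow(Mul(-155, Add(1, -155)), -1))) = Add(Mul(-76, Rational(1, 21668)), Mul(48682, Pow(Mul(-155, -154), -1))) = Add(Rational(-19, 5417), Mul(48682, Pow(23870, -1))) = Add(Rational(-19, 5417), Mul(48682, Rational(1, 23870))) = Add(Rational(-19, 5417), Rational(24341, 11935)) = Rational(131628432, 64651895)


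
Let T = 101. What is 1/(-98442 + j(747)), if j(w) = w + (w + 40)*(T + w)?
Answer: 1/569681 ≈ 1.7554e-6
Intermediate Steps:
j(w) = w + (40 + w)*(101 + w) (j(w) = w + (w + 40)*(101 + w) = w + (40 + w)*(101 + w))
1/(-98442 + j(747)) = 1/(-98442 + (4040 + 747² + 142*747)) = 1/(-98442 + (4040 + 558009 + 106074)) = 1/(-98442 + 668123) = 1/569681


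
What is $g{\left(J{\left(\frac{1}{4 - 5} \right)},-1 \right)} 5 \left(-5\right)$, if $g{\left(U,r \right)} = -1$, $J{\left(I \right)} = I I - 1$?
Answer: $25$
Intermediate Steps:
$J{\left(I \right)} = -1 + I^{2}$ ($J{\left(I \right)} = I^{2} - 1 = -1 + I^{2}$)
$g{\left(J{\left(\frac{1}{4 - 5} \right)},-1 \right)} 5 \left(-5\right) = - 5 \left(-5\right) = \left(-1\right) \left(-25\right) = 25$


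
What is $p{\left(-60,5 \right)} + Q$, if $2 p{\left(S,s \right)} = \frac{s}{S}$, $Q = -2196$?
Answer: $- \frac{52705}{24} \approx -2196.0$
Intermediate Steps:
$p{\left(S,s \right)} = \frac{s}{2 S}$ ($p{\left(S,s \right)} = \frac{s \frac{1}{S}}{2} = \frac{s}{2 S}$)
$p{\left(-60,5 \right)} + Q = \frac{1}{2} \cdot 5 \frac{1}{-60} - 2196 = \frac{1}{2} \cdot 5 \left(- \frac{1}{60}\right) - 2196 = - \frac{1}{24} - 2196 = - \frac{52705}{24}$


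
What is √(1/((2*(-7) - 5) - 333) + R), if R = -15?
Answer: I*√116182/88 ≈ 3.8734*I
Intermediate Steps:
√(1/((2*(-7) - 5) - 333) + R) = √(1/((2*(-7) - 5) - 333) - 15) = √(1/((-14 - 5) - 333) - 15) = √(1/(-19 - 333) - 15) = √(1/(-352) - 15) = √(-1/352 - 15) = √(-5281/352) = I*√116182/88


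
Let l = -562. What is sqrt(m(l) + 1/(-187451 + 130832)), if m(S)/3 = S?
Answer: I*sqrt(66726284865)/6291 ≈ 41.061*I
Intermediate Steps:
m(S) = 3*S
sqrt(m(l) + 1/(-187451 + 130832)) = sqrt(3*(-562) + 1/(-187451 + 130832)) = sqrt(-1686 + 1/(-56619)) = sqrt(-1686 - 1/56619) = sqrt(-95459635/56619) = I*sqrt(66726284865)/6291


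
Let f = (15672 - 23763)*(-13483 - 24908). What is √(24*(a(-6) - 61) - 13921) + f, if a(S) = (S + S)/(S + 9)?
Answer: 310621581 + I*√15481 ≈ 3.1062e+8 + 124.42*I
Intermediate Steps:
a(S) = 2*S/(9 + S) (a(S) = (2*S)/(9 + S) = 2*S/(9 + S))
f = 310621581 (f = -8091*(-38391) = 310621581)
√(24*(a(-6) - 61) - 13921) + f = √(24*(2*(-6)/(9 - 6) - 61) - 13921) + 310621581 = √(24*(2*(-6)/3 - 61) - 13921) + 310621581 = √(24*(2*(-6)*(⅓) - 61) - 13921) + 310621581 = √(24*(-4 - 61) - 13921) + 310621581 = √(24*(-65) - 13921) + 310621581 = √(-1560 - 13921) + 310621581 = √(-15481) + 310621581 = I*√15481 + 310621581 = 310621581 + I*√15481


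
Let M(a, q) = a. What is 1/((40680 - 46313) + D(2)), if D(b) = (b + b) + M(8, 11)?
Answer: -1/5621 ≈ -0.00017790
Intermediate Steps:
D(b) = 8 + 2*b (D(b) = (b + b) + 8 = 2*b + 8 = 8 + 2*b)
1/((40680 - 46313) + D(2)) = 1/((40680 - 46313) + (8 + 2*2)) = 1/(-5633 + (8 + 4)) = 1/(-5633 + 12) = 1/(-5621) = -1/5621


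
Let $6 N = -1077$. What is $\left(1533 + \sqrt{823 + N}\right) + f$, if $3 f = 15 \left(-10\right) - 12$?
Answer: $1479 + \frac{3 \sqrt{286}}{2} \approx 1504.4$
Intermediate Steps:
$N = - \frac{359}{2}$ ($N = \frac{1}{6} \left(-1077\right) = - \frac{359}{2} \approx -179.5$)
$f = -54$ ($f = \frac{15 \left(-10\right) - 12}{3} = \frac{-150 - 12}{3} = \frac{1}{3} \left(-162\right) = -54$)
$\left(1533 + \sqrt{823 + N}\right) + f = \left(1533 + \sqrt{823 - \frac{359}{2}}\right) - 54 = \left(1533 + \sqrt{\frac{1287}{2}}\right) - 54 = \left(1533 + \frac{3 \sqrt{286}}{2}\right) - 54 = 1479 + \frac{3 \sqrt{286}}{2}$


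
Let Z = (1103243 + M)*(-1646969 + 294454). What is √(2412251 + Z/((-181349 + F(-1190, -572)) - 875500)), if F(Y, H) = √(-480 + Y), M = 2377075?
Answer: √((7256567356869 - 2412251*I*√1670)/(1056849 - I*√1670)) ≈ 2620.3 + 0.03*I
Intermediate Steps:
Z = -4707182299770 (Z = (1103243 + 2377075)*(-1646969 + 294454) = 3480318*(-1352515) = -4707182299770)
√(2412251 + Z/((-181349 + F(-1190, -572)) - 875500)) = √(2412251 - 4707182299770/((-181349 + √(-480 - 1190)) - 875500)) = √(2412251 - 4707182299770/((-181349 + √(-1670)) - 875500)) = √(2412251 - 4707182299770/((-181349 + I*√1670) - 875500)) = √(2412251 - 4707182299770/(-1056849 + I*√1670))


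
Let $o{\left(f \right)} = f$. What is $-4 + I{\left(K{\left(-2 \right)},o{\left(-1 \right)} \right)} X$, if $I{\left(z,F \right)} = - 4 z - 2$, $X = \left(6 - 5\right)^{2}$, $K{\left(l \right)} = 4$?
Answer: $-22$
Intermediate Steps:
$X = 1$ ($X = 1^{2} = 1$)
$I{\left(z,F \right)} = -2 - 4 z$
$-4 + I{\left(K{\left(-2 \right)},o{\left(-1 \right)} \right)} X = -4 + \left(-2 - 16\right) 1 = -4 - 18 = -22$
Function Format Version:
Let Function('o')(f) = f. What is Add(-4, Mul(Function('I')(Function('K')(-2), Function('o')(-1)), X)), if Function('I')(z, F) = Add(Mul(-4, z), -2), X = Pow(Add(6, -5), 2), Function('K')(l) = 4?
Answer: -22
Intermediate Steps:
X = 1 (X = Pow(1, 2) = 1)
Function('I')(z, F) = Add(-2, Mul(-4, z))
Add(-4, Mul(Function('I')(Function('K')(-2), Function('o')(-1)), X)) = Add(-4, Mul(Add(-2, Mul(-4, 4)), 1)) = Add(-4, Mul(Add(-2, -16), 1)) = Add(-4, Mul(-18, 1)) = Add(-4, -18) = -22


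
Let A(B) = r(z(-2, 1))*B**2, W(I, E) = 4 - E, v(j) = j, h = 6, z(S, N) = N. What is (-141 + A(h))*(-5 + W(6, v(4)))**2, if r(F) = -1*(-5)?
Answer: 975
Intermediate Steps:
r(F) = 5
A(B) = 5*B**2
(-141 + A(h))*(-5 + W(6, v(4)))**2 = (-141 + 5*6**2)*(-5 + (4 - 1*4))**2 = (-141 + 5*36)*(-5 + (4 - 4))**2 = (-141 + 180)*(-5 + 0)**2 = 39*(-5)**2 = 39*25 = 975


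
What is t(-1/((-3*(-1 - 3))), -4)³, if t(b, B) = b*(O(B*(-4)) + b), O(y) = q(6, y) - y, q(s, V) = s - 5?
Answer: 5929741/2985984 ≈ 1.9859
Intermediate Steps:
q(s, V) = -5 + s
O(y) = 1 - y (O(y) = (-5 + 6) - y = 1 - y)
t(b, B) = b*(1 + b + 4*B) (t(b, B) = b*((1 - B*(-4)) + b) = b*((1 - (-4)*B) + b) = b*((1 + 4*B) + b) = b*(1 + b + 4*B))
t(-1/((-3*(-1 - 3))), -4)³ = ((-1/((-3*(-1 - 3))))*(1 - 1/((-3*(-1 - 3))) + 4*(-4)))³ = ((-1/((-3*(-4))))*(1 - 1/((-3*(-4))) - 16))³ = ((-1/12)*(1 - 1/12 - 16))³ = ((-1*1/12)*(1 - 1*1/12 - 16))³ = (-(1 - 1/12 - 16)/12)³ = (-1/12*(-181/12))³ = (181/144)³ = 5929741/2985984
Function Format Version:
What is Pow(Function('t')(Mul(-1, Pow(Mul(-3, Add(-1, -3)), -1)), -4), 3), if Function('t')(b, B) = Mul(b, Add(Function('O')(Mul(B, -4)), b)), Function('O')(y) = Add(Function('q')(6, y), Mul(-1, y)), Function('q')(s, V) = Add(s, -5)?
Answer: Rational(5929741, 2985984) ≈ 1.9859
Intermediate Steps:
Function('q')(s, V) = Add(-5, s)
Function('O')(y) = Add(1, Mul(-1, y)) (Function('O')(y) = Add(Add(-5, 6), Mul(-1, y)) = Add(1, Mul(-1, y)))
Function('t')(b, B) = Mul(b, Add(1, b, Mul(4, B))) (Function('t')(b, B) = Mul(b, Add(Add(1, Mul(-1, Mul(B, -4))), b)) = Mul(b, Add(Add(1, Mul(-1, Mul(-4, B))), b)) = Mul(b, Add(Add(1, Mul(4, B)), b)) = Mul(b, Add(1, b, Mul(4, B))))
Pow(Function('t')(Mul(-1, Pow(Mul(-3, Add(-1, -3)), -1)), -4), 3) = Pow(Mul(Mul(-1, Pow(Mul(-3, Add(-1, -3)), -1)), Add(1, Mul(-1, Pow(Mul(-3, Add(-1, -3)), -1)), Mul(4, -4))), 3) = Pow(Mul(Mul(-1, Pow(Mul(-3, -4), -1)), Add(1, Mul(-1, Pow(Mul(-3, -4), -1)), -16)), 3) = Pow(Mul(Mul(-1, Pow(12, -1)), Add(1, Mul(-1, Pow(12, -1)), -16)), 3) = Pow(Mul(Mul(-1, Rational(1, 12)), Add(1, Mul(-1, Rational(1, 12)), -16)), 3) = Pow(Mul(Rational(-1, 12), Add(1, Rational(-1, 12), -16)), 3) = Pow(Mul(Rational(-1, 12), Rational(-181, 12)), 3) = Pow(Rational(181, 144), 3) = Rational(5929741, 2985984)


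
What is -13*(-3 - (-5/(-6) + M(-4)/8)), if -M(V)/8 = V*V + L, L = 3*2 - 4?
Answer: -1105/6 ≈ -184.17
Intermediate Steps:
L = 2 (L = 6 - 4 = 2)
M(V) = -16 - 8*V**2 (M(V) = -8*(V*V + 2) = -8*(V**2 + 2) = -8*(2 + V**2) = -16 - 8*V**2)
-13*(-3 - (-5/(-6) + M(-4)/8)) = -13*(-3 - (-5/(-6) + (-16 - 8*(-4)**2)/8)) = -13*(-3 - (-5*(-1/6) + (-16 - 8*16)*(1/8))) = -13*(-3 - (5/6 + (-16 - 128)*(1/8))) = -13*(-3 - (5/6 - 144*1/8)) = -13*(-3 - (5/6 - 18)) = -13*(-3 - 1*(-103/6)) = -13*(-3 + 103/6) = -13*85/6 = -1105/6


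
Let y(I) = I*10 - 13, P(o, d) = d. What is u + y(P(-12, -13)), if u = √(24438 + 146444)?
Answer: -143 + √170882 ≈ 270.38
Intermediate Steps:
y(I) = -13 + 10*I (y(I) = 10*I - 13 = -13 + 10*I)
u = √170882 ≈ 413.38
u + y(P(-12, -13)) = √170882 + (-13 + 10*(-13)) = √170882 + (-13 - 130) = √170882 - 143 = -143 + √170882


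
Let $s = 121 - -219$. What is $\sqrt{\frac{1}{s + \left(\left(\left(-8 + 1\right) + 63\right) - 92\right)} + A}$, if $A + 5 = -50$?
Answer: $\frac{i \sqrt{317661}}{76} \approx 7.416 i$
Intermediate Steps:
$s = 340$ ($s = 121 + 219 = 340$)
$A = -55$ ($A = -5 - 50 = -55$)
$\sqrt{\frac{1}{s + \left(\left(\left(-8 + 1\right) + 63\right) - 92\right)} + A} = \sqrt{\frac{1}{340 + \left(\left(\left(-8 + 1\right) + 63\right) - 92\right)} - 55} = \sqrt{\frac{1}{340 + \left(\left(-7 + 63\right) - 92\right)} - 55} = \sqrt{\frac{1}{340 + \left(56 - 92\right)} - 55} = \sqrt{\frac{1}{340 - 36} - 55} = \sqrt{\frac{1}{304} - 55} = \sqrt{- \frac{16719}{304}} = \frac{i \sqrt{317661}}{76}$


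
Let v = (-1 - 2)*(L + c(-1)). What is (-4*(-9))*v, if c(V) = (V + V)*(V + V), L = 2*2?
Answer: -864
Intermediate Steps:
L = 4
c(V) = 4*V² (c(V) = (2*V)*(2*V) = 4*V²)
v = -24 (v = (-1 - 2)*(4 + 4*(-1)²) = -3*(4 + 4*1) = -3*(4 + 4) = -3*8 = -24)
(-4*(-9))*v = -4*(-9)*(-24) = 36*(-24) = -864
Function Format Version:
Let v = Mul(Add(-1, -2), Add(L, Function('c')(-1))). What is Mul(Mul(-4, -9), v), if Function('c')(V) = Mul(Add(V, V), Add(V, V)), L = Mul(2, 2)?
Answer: -864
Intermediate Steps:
L = 4
Function('c')(V) = Mul(4, Pow(V, 2)) (Function('c')(V) = Mul(Mul(2, V), Mul(2, V)) = Mul(4, Pow(V, 2)))
v = -24 (v = Mul(Add(-1, -2), Add(4, Mul(4, Pow(-1, 2)))) = Mul(-3, Add(4, Mul(4, 1))) = Mul(-3, Add(4, 4)) = Mul(-3, 8) = -24)
Mul(Mul(-4, -9), v) = Mul(Mul(-4, -9), -24) = Mul(36, -24) = -864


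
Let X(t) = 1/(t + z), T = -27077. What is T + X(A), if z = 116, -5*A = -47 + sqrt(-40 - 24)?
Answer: -10646483726/393193 + 40*I/393193 ≈ -27077.0 + 0.00010173*I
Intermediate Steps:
A = 47/5 - 8*I/5 (A = -(-47 + sqrt(-40 - 24))/5 = -(-47 + sqrt(-64))/5 = -(-47 + 8*I)/5 = 47/5 - 8*I/5 ≈ 9.4 - 1.6*I)
X(t) = 1/(116 + t) (X(t) = 1/(t + 116) = 1/(116 + t))
T + X(A) = -27077 + 1/(116 + (47/5 - 8*I/5)) = -27077 + 1/(627/5 - 8*I/5) = -27077 + 25*(627/5 + 8*I/5)/393193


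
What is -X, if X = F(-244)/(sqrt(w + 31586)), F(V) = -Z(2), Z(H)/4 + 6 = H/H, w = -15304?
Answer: -10*sqrt(16282)/8141 ≈ -0.15674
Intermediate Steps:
Z(H) = -20 (Z(H) = -24 + 4*(H/H) = -24 + 4*1 = -24 + 4 = -20)
F(V) = 20 (F(V) = -1*(-20) = 20)
X = 10*sqrt(16282)/8141 (X = 20/(sqrt(-15304 + 31586)) = 20/(sqrt(16282)) = 20*(sqrt(16282)/16282) = 10*sqrt(16282)/8141 ≈ 0.15674)
-X = -10*sqrt(16282)/8141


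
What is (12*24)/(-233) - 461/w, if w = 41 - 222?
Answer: 55285/42173 ≈ 1.3109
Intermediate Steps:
w = -181
(12*24)/(-233) - 461/w = (12*24)/(-233) - 461/(-181) = 288*(-1/233) - 461*(-1/181) = -288/233 + 461/181 = 55285/42173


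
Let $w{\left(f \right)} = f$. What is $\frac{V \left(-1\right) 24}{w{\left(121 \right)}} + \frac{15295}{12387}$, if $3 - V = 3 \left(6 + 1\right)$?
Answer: $\frac{7201879}{1498827} \approx 4.805$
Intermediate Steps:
$V = -18$ ($V = 3 - 3 \left(6 + 1\right) = 3 - 3 \cdot 7 = 3 - 21 = -18$)
$\frac{V \left(-1\right) 24}{w{\left(121 \right)}} + \frac{15295}{12387} = \frac{\left(-18\right) \left(-1\right) 24}{121} + \frac{15295}{12387} = 18 \cdot 24 \cdot \frac{1}{121} + 15295 \cdot \frac{1}{12387} = 432 \cdot \frac{1}{121} + \frac{15295}{12387} = \frac{432}{121} + \frac{15295}{12387} = \frac{7201879}{1498827}$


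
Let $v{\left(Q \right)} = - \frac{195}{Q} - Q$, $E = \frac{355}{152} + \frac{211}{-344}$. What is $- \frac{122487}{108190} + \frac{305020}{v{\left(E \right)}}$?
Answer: $- \frac{3162536937327679}{1191352252730} \approx -2654.6$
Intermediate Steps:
$E = \frac{1407}{817}$ ($E = 355 \cdot \frac{1}{152} + 211 \left(- \frac{1}{344}\right) = \frac{355}{152} - \frac{211}{344} = \frac{1407}{817} \approx 1.7222$)
$v{\left(Q \right)} = - Q - \frac{195}{Q}$
$- \frac{122487}{108190} + \frac{305020}{v{\left(E \right)}} = - \frac{122487}{108190} + \frac{305020}{\left(-1\right) \frac{1407}{817} - \frac{195}{\frac{1407}{817}}} = \left(-122487\right) \frac{1}{108190} + \frac{305020}{- \frac{1407}{817} - \frac{53105}{469}} = - \frac{122487}{108190} + \frac{305020}{- \frac{1407}{817} - \frac{53105}{469}} = - \frac{122487}{108190} + \frac{305020}{- \frac{44046668}{383173}} = - \frac{122487}{108190} + 305020 \left(- \frac{383173}{44046668}\right) = - \frac{122487}{108190} - \frac{29218857115}{11011667} = - \frac{3162536937327679}{1191352252730}$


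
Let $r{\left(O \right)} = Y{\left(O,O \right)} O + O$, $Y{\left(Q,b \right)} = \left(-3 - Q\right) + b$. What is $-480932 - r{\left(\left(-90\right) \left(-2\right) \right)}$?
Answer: $-480572$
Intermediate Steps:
$Y{\left(Q,b \right)} = -3 + b - Q$
$r{\left(O \right)} = - 2 O$ ($r{\left(O \right)} = \left(-3 + O - O\right) O + O = - 3 O + O = - 2 O$)
$-480932 - r{\left(\left(-90\right) \left(-2\right) \right)} = -480932 - - 2 \left(\left(-90\right) \left(-2\right)\right) = -480932 - \left(-2\right) 180 = -480932 - -360 = -480932 + 360 = -480572$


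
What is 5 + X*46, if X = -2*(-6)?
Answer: 557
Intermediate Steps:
X = 12
5 + X*46 = 5 + 12*46 = 5 + 552 = 557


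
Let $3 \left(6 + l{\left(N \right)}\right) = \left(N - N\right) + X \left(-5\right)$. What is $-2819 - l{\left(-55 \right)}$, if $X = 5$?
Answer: $- \frac{8414}{3} \approx -2804.7$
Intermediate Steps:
$l{\left(N \right)} = - \frac{43}{3}$ ($l{\left(N \right)} = -6 + \frac{\left(N - N\right) + 5 \left(-5\right)}{3} = -6 + \frac{0 - 25}{3} = -6 + \frac{1}{3} \left(-25\right) = -6 - \frac{25}{3} = - \frac{43}{3}$)
$-2819 - l{\left(-55 \right)} = -2819 - - \frac{43}{3} = -2819 + \frac{43}{3} = - \frac{8414}{3}$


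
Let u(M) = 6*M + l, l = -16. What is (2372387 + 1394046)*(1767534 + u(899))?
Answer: 6677554262896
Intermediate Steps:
u(M) = -16 + 6*M (u(M) = 6*M - 16 = -16 + 6*M)
(2372387 + 1394046)*(1767534 + u(899)) = (2372387 + 1394046)*(1767534 + (-16 + 6*899)) = 3766433*(1767534 + (-16 + 5394)) = 3766433*(1767534 + 5378) = 3766433*1772912 = 6677554262896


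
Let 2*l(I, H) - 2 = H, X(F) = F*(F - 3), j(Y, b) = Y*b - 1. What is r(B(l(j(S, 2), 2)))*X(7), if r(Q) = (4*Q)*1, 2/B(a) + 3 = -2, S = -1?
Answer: -224/5 ≈ -44.800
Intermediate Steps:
j(Y, b) = -1 + Y*b
X(F) = F*(-3 + F)
l(I, H) = 1 + H/2
B(a) = -⅖ (B(a) = 2/(-3 - 2) = 2/(-5) = 2*(-⅕) = -⅖)
r(Q) = 4*Q
r(B(l(j(S, 2), 2)))*X(7) = (4*(-⅖))*(7*(-3 + 7)) = -56*4/5 = -8/5*28 = -224/5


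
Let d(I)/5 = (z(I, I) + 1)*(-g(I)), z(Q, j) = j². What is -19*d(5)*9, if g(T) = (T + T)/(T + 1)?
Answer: 37050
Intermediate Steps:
g(T) = 2*T/(1 + T) (g(T) = (2*T)/(1 + T) = 2*T/(1 + T))
d(I) = -10*I*(1 + I²)/(1 + I) (d(I) = 5*((I² + 1)*(-2*I/(1 + I))) = 5*((1 + I²)*(-2*I/(1 + I))) = 5*(-2*I*(1 + I²)/(1 + I)) = -10*I*(1 + I²)/(1 + I))
-19*d(5)*9 = -(-190)*5*(1 + 5²)/(1 + 5)*9 = -(-190)*5*(1 + 25)/6*9 = -(-190)*5*26/6*9 = -19*(-650/3)*9 = (12350/3)*9 = 37050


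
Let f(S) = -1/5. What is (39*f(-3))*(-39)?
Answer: 1521/5 ≈ 304.20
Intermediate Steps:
f(S) = -⅕ (f(S) = -1*⅕ = -⅕)
(39*f(-3))*(-39) = (39*(-⅕))*(-39) = -39/5*(-39) = 1521/5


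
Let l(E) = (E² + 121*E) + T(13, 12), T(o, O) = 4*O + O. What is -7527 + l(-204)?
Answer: 9465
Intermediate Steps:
T(o, O) = 5*O
l(E) = 60 + E² + 121*E (l(E) = (E² + 121*E) + 5*12 = (E² + 121*E) + 60 = 60 + E² + 121*E)
-7527 + l(-204) = -7527 + (60 + (-204)² + 121*(-204)) = -7527 + (60 + 41616 - 24684) = -7527 + 16992 = 9465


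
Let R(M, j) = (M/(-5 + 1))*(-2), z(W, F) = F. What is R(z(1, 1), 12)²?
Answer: ¼ ≈ 0.25000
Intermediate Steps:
R(M, j) = M/2 (R(M, j) = (M/(-4))*(-2) = -M/4*(-2) = M/2)
R(z(1, 1), 12)² = ((½)*1)² = (½)² = ¼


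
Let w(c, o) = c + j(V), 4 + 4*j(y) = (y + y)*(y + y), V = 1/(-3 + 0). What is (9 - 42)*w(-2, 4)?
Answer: 286/3 ≈ 95.333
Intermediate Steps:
V = -⅓ (V = 1/(-3) = -⅓ ≈ -0.33333)
j(y) = -1 + y² (j(y) = -1 + ((y + y)*(y + y))/4 = -1 + ((2*y)*(2*y))/4 = -1 + (4*y²)/4 = -1 + y²)
w(c, o) = -8/9 + c (w(c, o) = c + (-1 + (-⅓)²) = c + (-1 + ⅑) = c - 8/9 = -8/9 + c)
(9 - 42)*w(-2, 4) = (9 - 42)*(-8/9 - 2) = -33*(-26/9) = 286/3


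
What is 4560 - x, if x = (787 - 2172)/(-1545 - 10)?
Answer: 1417883/311 ≈ 4559.1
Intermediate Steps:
x = 277/311 (x = -1385/(-1555) = -1385*(-1/1555) = 277/311 ≈ 0.89068)
4560 - x = 4560 - 1*277/311 = 4560 - 277/311 = 1417883/311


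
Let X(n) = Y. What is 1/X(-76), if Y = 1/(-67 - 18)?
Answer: -85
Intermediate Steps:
Y = -1/85 (Y = 1/(-85) = -1/85 ≈ -0.011765)
X(n) = -1/85
1/X(-76) = 1/(-1/85) = -85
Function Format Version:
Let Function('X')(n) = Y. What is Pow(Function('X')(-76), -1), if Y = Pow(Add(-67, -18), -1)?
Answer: -85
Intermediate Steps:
Y = Rational(-1, 85) (Y = Pow(-85, -1) = Rational(-1, 85) ≈ -0.011765)
Function('X')(n) = Rational(-1, 85)
Pow(Function('X')(-76), -1) = Pow(Rational(-1, 85), -1) = -85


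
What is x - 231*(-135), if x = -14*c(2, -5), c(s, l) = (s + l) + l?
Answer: 31297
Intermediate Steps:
c(s, l) = s + 2*l (c(s, l) = (l + s) + l = s + 2*l)
x = 112 (x = -14*(2 + 2*(-5)) = -14*(2 - 10) = -14*(-8) = 112)
x - 231*(-135) = 112 - 231*(-135) = 112 + 31185 = 31297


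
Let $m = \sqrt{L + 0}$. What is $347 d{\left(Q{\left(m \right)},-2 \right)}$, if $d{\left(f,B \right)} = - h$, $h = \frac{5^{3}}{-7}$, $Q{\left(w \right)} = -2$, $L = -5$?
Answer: $\frac{43375}{7} \approx 6196.4$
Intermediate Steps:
$m = i \sqrt{5}$ ($m = \sqrt{-5 + 0} = \sqrt{-5} = i \sqrt{5} \approx 2.2361 i$)
$h = - \frac{125}{7}$ ($h = 125 \left(- \frac{1}{7}\right) = - \frac{125}{7} \approx -17.857$)
$d{\left(f,B \right)} = \frac{125}{7}$ ($d{\left(f,B \right)} = \left(-1\right) \left(- \frac{125}{7}\right) = \frac{125}{7}$)
$347 d{\left(Q{\left(m \right)},-2 \right)} = 347 \cdot \frac{125}{7} = \frac{43375}{7}$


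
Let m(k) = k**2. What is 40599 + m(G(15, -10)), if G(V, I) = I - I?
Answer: 40599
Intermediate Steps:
G(V, I) = 0
40599 + m(G(15, -10)) = 40599 + 0**2 = 40599 + 0 = 40599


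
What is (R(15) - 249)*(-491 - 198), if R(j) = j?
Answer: 161226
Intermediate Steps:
(R(15) - 249)*(-491 - 198) = (15 - 249)*(-491 - 198) = -234*(-689) = 161226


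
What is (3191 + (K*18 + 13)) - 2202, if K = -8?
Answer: 858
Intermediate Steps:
(3191 + (K*18 + 13)) - 2202 = (3191 + (-8*18 + 13)) - 2202 = (3191 + (-144 + 13)) - 2202 = (3191 - 131) - 2202 = 3060 - 2202 = 858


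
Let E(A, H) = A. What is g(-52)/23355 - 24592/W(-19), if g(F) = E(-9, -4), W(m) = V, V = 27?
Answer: -21272089/23355 ≈ -910.82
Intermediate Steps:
W(m) = 27
g(F) = -9
g(-52)/23355 - 24592/W(-19) = -9/23355 - 24592/27 = -9*1/23355 - 24592*1/27 = -1/2595 - 24592/27 = -21272089/23355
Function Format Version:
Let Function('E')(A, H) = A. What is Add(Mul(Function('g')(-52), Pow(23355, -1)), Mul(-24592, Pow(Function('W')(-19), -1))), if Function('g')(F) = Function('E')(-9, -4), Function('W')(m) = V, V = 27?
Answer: Rational(-21272089, 23355) ≈ -910.82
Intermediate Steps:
Function('W')(m) = 27
Function('g')(F) = -9
Add(Mul(Function('g')(-52), Pow(23355, -1)), Mul(-24592, Pow(Function('W')(-19), -1))) = Add(Mul(-9, Pow(23355, -1)), Mul(-24592, Pow(27, -1))) = Add(Mul(-9, Rational(1, 23355)), Mul(-24592, Rational(1, 27))) = Add(Rational(-1, 2595), Rational(-24592, 27)) = Rational(-21272089, 23355)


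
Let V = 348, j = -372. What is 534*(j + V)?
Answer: -12816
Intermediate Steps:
534*(j + V) = 534*(-372 + 348) = 534*(-24) = -12816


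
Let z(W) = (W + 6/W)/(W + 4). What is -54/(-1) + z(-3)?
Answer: 49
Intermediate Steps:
z(W) = (W + 6/W)/(4 + W)
-54/(-1) + z(-3) = -54/(-1) + (6 + (-3)**2)/((-3)*(4 - 3)) = -54*(-1) - 1/3*(6 + 9)/1 = -6*(-9) - 1/3*1*15 = 54 - 5 = 49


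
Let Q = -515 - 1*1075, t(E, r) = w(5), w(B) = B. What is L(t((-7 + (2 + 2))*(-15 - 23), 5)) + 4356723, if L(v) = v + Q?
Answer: 4355138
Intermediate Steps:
t(E, r) = 5
Q = -1590 (Q = -515 - 1075 = -1590)
L(v) = -1590 + v (L(v) = v - 1590 = -1590 + v)
L(t((-7 + (2 + 2))*(-15 - 23), 5)) + 4356723 = (-1590 + 5) + 4356723 = -1585 + 4356723 = 4355138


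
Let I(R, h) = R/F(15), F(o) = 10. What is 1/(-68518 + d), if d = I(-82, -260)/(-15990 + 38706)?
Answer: -113580/7782274481 ≈ -1.4595e-5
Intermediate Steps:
I(R, h) = R/10
d = -41/113580 (d = ((⅒)*(-82))/(-15990 + 38706) = -41/5/22716 = -41/5*1/22716 = -41/113580 ≈ -0.00036098)
1/(-68518 + d) = 1/(-68518 - 41/113580) = 1/(-7782274481/113580) = -113580/7782274481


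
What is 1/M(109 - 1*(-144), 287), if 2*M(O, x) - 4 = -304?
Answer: -1/150 ≈ -0.0066667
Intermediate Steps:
M(O, x) = -150 (M(O, x) = 2 + (1/2)*(-304) = 2 - 152 = -150)
1/M(109 - 1*(-144), 287) = 1/(-150) = -1/150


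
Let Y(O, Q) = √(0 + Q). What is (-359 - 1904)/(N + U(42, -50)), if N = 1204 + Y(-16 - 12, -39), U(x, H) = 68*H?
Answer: 1656516/1607485 + 2263*I*√39/4822455 ≈ 1.0305 + 0.0029305*I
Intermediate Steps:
Y(O, Q) = √Q
N = 1204 + I*√39 (N = 1204 + √(-39) = 1204 + I*√39 ≈ 1204.0 + 6.245*I)
(-359 - 1904)/(N + U(42, -50)) = (-359 - 1904)/((1204 + I*√39) + 68*(-50)) = -2263/((1204 + I*√39) - 3400) = -2263/(-2196 + I*√39)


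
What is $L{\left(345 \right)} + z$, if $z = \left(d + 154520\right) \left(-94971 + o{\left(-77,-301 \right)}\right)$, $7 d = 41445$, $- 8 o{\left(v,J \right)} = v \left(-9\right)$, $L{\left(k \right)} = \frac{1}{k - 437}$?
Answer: $- \frac{19643433870269}{1288} \approx -1.5251 \cdot 10^{10}$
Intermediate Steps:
$L{\left(k \right)} = \frac{1}{-437 + k}$ ($L{\left(k \right)} = \frac{1}{k - 437} = \frac{1}{-437 + k}$)
$o{\left(v,J \right)} = \frac{9 v}{8}$ ($o{\left(v,J \right)} = - \frac{v \left(-9\right)}{8} = - \frac{\left(-9\right) v}{8} = \frac{9 v}{8}$)
$d = \frac{41445}{7}$ ($d = \frac{1}{7} \cdot 41445 = \frac{41445}{7} \approx 5920.7$)
$z = - \frac{854062342185}{56}$ ($z = \left(\frac{41445}{7} + 154520\right) \left(-94971 + \frac{9}{8} \left(-77\right)\right) = \frac{1123085 \left(-94971 - \frac{693}{8}\right)}{7} = \frac{1123085}{7} \left(- \frac{760461}{8}\right) = - \frac{854062342185}{56} \approx -1.5251 \cdot 10^{10}$)
$L{\left(345 \right)} + z = \frac{1}{-437 + 345} - \frac{854062342185}{56} = \frac{1}{-92} - \frac{854062342185}{56} = - \frac{1}{92} - \frac{854062342185}{56} = - \frac{19643433870269}{1288}$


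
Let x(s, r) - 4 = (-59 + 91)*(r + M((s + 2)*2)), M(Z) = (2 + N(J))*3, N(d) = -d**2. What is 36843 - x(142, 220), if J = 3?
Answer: 30471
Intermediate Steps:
M(Z) = -21 (M(Z) = (2 - 1*3**2)*3 = (2 - 1*9)*3 = (2 - 9)*3 = -7*3 = -21)
x(s, r) = -668 + 32*r (x(s, r) = 4 + (-59 + 91)*(r - 21) = 4 + 32*(-21 + r) = 4 + (-672 + 32*r) = -668 + 32*r)
36843 - x(142, 220) = 36843 - (-668 + 32*220) = 36843 - (-668 + 7040) = 36843 - 1*6372 = 36843 - 6372 = 30471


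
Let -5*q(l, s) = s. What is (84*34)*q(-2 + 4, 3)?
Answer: -8568/5 ≈ -1713.6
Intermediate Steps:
q(l, s) = -s/5
(84*34)*q(-2 + 4, 3) = (84*34)*(-⅕*3) = 2856*(-⅗) = -8568/5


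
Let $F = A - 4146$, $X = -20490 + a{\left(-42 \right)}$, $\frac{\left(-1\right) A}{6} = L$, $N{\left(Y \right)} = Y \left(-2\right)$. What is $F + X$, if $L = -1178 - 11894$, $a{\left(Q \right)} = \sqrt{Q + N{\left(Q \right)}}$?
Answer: $53796 + \sqrt{42} \approx 53803.0$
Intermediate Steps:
$N{\left(Y \right)} = - 2 Y$
$a{\left(Q \right)} = \sqrt{- Q}$ ($a{\left(Q \right)} = \sqrt{Q - 2 Q} = \sqrt{- Q}$)
$L = -13072$ ($L = -1178 - 11894 = -13072$)
$A = 78432$ ($A = \left(-6\right) \left(-13072\right) = 78432$)
$X = -20490 + \sqrt{42}$ ($X = -20490 + \sqrt{\left(-1\right) \left(-42\right)} = -20490 + \sqrt{42} \approx -20484.0$)
$F = 74286$ ($F = 78432 - 4146 = 74286$)
$F + X = 74286 - \left(20490 - \sqrt{42}\right) = 53796 + \sqrt{42}$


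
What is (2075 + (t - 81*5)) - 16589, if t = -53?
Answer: -14972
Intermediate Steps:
(2075 + (t - 81*5)) - 16589 = (2075 + (-53 - 81*5)) - 16589 = (2075 + (-53 - 405)) - 16589 = (2075 - 458) - 16589 = 1617 - 16589 = -14972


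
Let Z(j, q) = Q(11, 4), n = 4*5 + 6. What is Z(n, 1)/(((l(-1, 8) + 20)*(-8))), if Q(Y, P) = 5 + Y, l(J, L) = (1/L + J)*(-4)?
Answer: -4/47 ≈ -0.085106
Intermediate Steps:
l(J, L) = -4*J - 4/L (l(J, L) = (1/L + J)*(-4) = (J + 1/L)*(-4) = -4*J - 4/L)
n = 26 (n = 20 + 6 = 26)
Z(j, q) = 16 (Z(j, q) = 5 + 11 = 16)
Z(n, 1)/(((l(-1, 8) + 20)*(-8))) = 16/((((-4*(-1) - 4/8) + 20)*(-8))) = 16/((((4 - 4*⅛) + 20)*(-8))) = 16/((((4 - ½) + 20)*(-8))) = 16/(((7/2 + 20)*(-8))) = 16/(((47/2)*(-8))) = 16/(-188) = 16*(-1/188) = -4/47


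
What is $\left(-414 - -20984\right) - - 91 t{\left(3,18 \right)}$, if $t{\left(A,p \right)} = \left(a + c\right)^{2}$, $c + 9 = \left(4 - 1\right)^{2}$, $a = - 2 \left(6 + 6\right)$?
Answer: $72986$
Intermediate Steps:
$a = -24$ ($a = \left(-2\right) 12 = -24$)
$c = 0$ ($c = -9 + \left(4 - 1\right)^{2} = -9 + 3^{2} = -9 + 9 = 0$)
$t{\left(A,p \right)} = 576$ ($t{\left(A,p \right)} = \left(-24 + 0\right)^{2} = \left(-24\right)^{2} = 576$)
$\left(-414 - -20984\right) - - 91 t{\left(3,18 \right)} = \left(-414 - -20984\right) - \left(-91\right) 576 = \left(-414 + 20984\right) - -52416 = 20570 + 52416 = 72986$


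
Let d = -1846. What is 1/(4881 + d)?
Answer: 1/3035 ≈ 0.00032949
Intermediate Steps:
1/(4881 + d) = 1/(4881 - 1846) = 1/3035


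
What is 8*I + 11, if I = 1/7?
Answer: 85/7 ≈ 12.143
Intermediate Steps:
I = ⅐ ≈ 0.14286
8*I + 11 = 8*(⅐) + 11 = 8/7 + 11 = 85/7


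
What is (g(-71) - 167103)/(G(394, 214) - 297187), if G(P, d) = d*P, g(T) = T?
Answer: 167174/212871 ≈ 0.78533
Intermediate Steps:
G(P, d) = P*d
(g(-71) - 167103)/(G(394, 214) - 297187) = (-71 - 167103)/(394*214 - 297187) = -167174/(84316 - 297187) = -167174/(-212871) = -167174*(-1/212871) = 167174/212871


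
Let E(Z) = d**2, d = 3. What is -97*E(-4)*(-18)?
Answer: 15714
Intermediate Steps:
E(Z) = 9 (E(Z) = 3**2 = 9)
-97*E(-4)*(-18) = -97*9*(-18) = -873*(-18) = 15714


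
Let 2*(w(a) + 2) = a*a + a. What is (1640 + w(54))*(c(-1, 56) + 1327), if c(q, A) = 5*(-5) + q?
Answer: 4063023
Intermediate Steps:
c(q, A) = -25 + q
w(a) = -2 + a/2 + a²/2 (w(a) = -2 + (a*a + a)/2 = -2 + (a² + a)/2 = -2 + (a + a²)/2 = -2 + (a/2 + a²/2) = -2 + a/2 + a²/2)
(1640 + w(54))*(c(-1, 56) + 1327) = (1640 + (-2 + (½)*54 + (½)*54²))*((-25 - 1) + 1327) = (1640 + (-2 + 27 + (½)*2916))*(-26 + 1327) = (1640 + (-2 + 27 + 1458))*1301 = (1640 + 1483)*1301 = 3123*1301 = 4063023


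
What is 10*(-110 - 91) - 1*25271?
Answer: -27281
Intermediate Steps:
10*(-110 - 91) - 1*25271 = 10*(-201) - 25271 = -2010 - 25271 = -27281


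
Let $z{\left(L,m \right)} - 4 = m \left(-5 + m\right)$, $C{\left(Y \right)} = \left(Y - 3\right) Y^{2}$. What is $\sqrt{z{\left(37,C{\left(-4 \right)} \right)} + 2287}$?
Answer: $\sqrt{15395} \approx 124.08$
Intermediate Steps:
$C{\left(Y \right)} = Y^{2} \left(-3 + Y\right)$ ($C{\left(Y \right)} = \left(-3 + Y\right) Y^{2} = Y^{2} \left(-3 + Y\right)$)
$z{\left(L,m \right)} = 4 + m \left(-5 + m\right)$
$\sqrt{z{\left(37,C{\left(-4 \right)} \right)} + 2287} = \sqrt{\left(4 + \left(\left(-4\right)^{2} \left(-3 - 4\right)\right)^{2} - 5 \left(-4\right)^{2} \left(-3 - 4\right)\right) + 2287} = \sqrt{\left(4 + \left(16 \left(-7\right)\right)^{2} - 5 \cdot 16 \left(-7\right)\right) + 2287} = \sqrt{\left(4 + \left(-112\right)^{2} - -560\right) + 2287} = \sqrt{\left(4 + 12544 + 560\right) + 2287} = \sqrt{13108 + 2287} = \sqrt{15395}$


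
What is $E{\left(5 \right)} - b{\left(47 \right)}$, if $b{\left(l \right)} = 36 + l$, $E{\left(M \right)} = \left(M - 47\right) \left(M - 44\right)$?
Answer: $1555$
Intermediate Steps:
$E{\left(M \right)} = \left(-47 + M\right) \left(-44 + M\right)$
$E{\left(5 \right)} - b{\left(47 \right)} = \left(2068 + 5^{2} - 455\right) - \left(36 + 47\right) = \left(2068 + 25 - 455\right) - 83 = 1638 - 83 = 1555$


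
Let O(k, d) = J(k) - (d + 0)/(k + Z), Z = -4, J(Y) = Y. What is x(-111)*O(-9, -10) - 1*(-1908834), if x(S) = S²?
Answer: 23250075/13 ≈ 1.7885e+6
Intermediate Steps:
O(k, d) = k - d/(-4 + k) (O(k, d) = k - (d + 0)/(k - 4) = k - d/(-4 + k))
x(-111)*O(-9, -10) - 1*(-1908834) = (-111)²*(((-9)² - 1*(-10) - 4*(-9))/(-4 - 9)) - 1*(-1908834) = 12321*((81 + 10 + 36)/(-13)) + 1908834 = 12321*(-1/13*127) + 1908834 = 12321*(-127/13) + 1908834 = -1564767/13 + 1908834 = 23250075/13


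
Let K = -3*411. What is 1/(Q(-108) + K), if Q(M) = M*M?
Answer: 1/10431 ≈ 9.5868e-5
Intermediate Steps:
Q(M) = M²
K = -1233
1/(Q(-108) + K) = 1/((-108)² - 1233) = 1/(11664 - 1233) = 1/10431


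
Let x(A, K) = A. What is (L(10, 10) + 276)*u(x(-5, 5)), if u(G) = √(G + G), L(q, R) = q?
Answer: 286*I*√10 ≈ 904.41*I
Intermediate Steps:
u(G) = √2*√G (u(G) = √(2*G) = √2*√G)
(L(10, 10) + 276)*u(x(-5, 5)) = (10 + 276)*(√2*√(-5)) = 286*(√2*(I*√5)) = 286*(I*√10) = 286*I*√10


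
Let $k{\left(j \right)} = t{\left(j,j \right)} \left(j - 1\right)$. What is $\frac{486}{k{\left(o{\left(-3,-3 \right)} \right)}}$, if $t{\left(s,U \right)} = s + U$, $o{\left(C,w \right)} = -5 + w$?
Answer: $\frac{27}{8} \approx 3.375$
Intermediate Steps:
$t{\left(s,U \right)} = U + s$
$k{\left(j \right)} = 2 j \left(-1 + j\right)$ ($k{\left(j \right)} = \left(j + j\right) \left(j - 1\right) = 2 j \left(-1 + j\right)$)
$\frac{486}{k{\left(o{\left(-3,-3 \right)} \right)}} = \frac{486}{2 \left(-5 - 3\right) \left(-1 - 8\right)} = \frac{486}{2 \left(-8\right) \left(-1 - 8\right)} = \frac{486}{2 \left(-8\right) \left(-9\right)} = \frac{486}{144} = 486 \cdot \frac{1}{144} = \frac{27}{8}$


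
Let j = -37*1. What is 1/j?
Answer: -1/37 ≈ -0.027027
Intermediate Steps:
j = -37
1/j = 1/(-37) = -1/37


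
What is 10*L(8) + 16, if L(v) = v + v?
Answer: 176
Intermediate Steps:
L(v) = 2*v
10*L(8) + 16 = 10*(2*8) + 16 = 10*16 + 16 = 160 + 16 = 176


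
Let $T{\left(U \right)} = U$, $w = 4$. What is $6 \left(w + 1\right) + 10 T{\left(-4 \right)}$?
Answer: $-10$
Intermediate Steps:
$6 \left(w + 1\right) + 10 T{\left(-4 \right)} = 6 \left(4 + 1\right) + 10 \left(-4\right) = 6 \cdot 5 - 40 = 30 - 40 = -10$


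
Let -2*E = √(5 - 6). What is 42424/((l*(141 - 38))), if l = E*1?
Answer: 84848*I/103 ≈ 823.77*I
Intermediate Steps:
E = -I/2 (E = -√(5 - 6)/2 = -I/2 ≈ -0.5*I)
l = -I/2 (l = -I/2*1 = -I/2 ≈ -0.5*I)
42424/((l*(141 - 38))) = 42424/(((-I/2)*(141 - 38))) = 42424/((-I/2*103)) = 42424/((-103*I/2)) = 42424*(2*I/103) = 84848*I/103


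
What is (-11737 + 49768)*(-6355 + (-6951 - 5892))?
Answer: -730119138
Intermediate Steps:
(-11737 + 49768)*(-6355 + (-6951 - 5892)) = 38031*(-6355 - 12843) = 38031*(-19198) = -730119138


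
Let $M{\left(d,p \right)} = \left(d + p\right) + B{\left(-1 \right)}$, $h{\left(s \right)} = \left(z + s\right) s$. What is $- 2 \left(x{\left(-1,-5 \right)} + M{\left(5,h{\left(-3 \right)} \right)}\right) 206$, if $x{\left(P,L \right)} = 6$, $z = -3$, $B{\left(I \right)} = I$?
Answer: $-11536$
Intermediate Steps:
$h{\left(s \right)} = s \left(-3 + s\right)$ ($h{\left(s \right)} = \left(-3 + s\right) s = s \left(-3 + s\right)$)
$M{\left(d,p \right)} = -1 + d + p$ ($M{\left(d,p \right)} = \left(d + p\right) - 1 = -1 + d + p$)
$- 2 \left(x{\left(-1,-5 \right)} + M{\left(5,h{\left(-3 \right)} \right)}\right) 206 = - 2 \left(6 - \left(-4 + 3 \left(-3 - 3\right)\right)\right) 206 = - 2 \left(6 - -22\right) 206 = - 2 \left(6 + \left(-1 + 5 + 18\right)\right) 206 = - 2 \left(6 + 22\right) 206 = \left(-2\right) 28 \cdot 206 = \left(-56\right) 206 = -11536$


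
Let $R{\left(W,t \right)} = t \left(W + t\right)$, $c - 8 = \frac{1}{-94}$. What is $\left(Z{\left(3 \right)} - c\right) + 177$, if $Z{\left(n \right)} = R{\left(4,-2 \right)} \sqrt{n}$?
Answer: $\frac{15887}{94} - 4 \sqrt{3} \approx 162.08$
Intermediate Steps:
$c = \frac{751}{94}$ ($c = 8 + \frac{1}{-94} = 8 - \frac{1}{94} = \frac{751}{94} \approx 7.9894$)
$Z{\left(n \right)} = - 4 \sqrt{n}$ ($Z{\left(n \right)} = - 2 \left(4 - 2\right) \sqrt{n} = \left(-2\right) 2 \sqrt{n} = - 4 \sqrt{n}$)
$\left(Z{\left(3 \right)} - c\right) + 177 = \left(- 4 \sqrt{3} - \frac{751}{94}\right) + 177 = \left(- \frac{751}{94} - 4 \sqrt{3}\right) + 177 = \frac{15887}{94} - 4 \sqrt{3}$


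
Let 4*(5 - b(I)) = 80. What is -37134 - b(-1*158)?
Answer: -37119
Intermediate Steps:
b(I) = -15 (b(I) = 5 - ¼*80 = 5 - 20 = -15)
-37134 - b(-1*158) = -37134 - 1*(-15) = -37134 + 15 = -37119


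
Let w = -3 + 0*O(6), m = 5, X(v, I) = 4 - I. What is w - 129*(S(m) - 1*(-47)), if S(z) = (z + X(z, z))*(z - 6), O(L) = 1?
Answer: -5550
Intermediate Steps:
w = -3 (w = -3 + 0*1 = -3 + 0 = -3)
S(z) = -24 + 4*z (S(z) = (z + (4 - z))*(z - 6) = 4*(-6 + z) = -24 + 4*z)
w - 129*(S(m) - 1*(-47)) = -3 - 129*((-24 + 4*5) - 1*(-47)) = -3 - 129*((-24 + 20) + 47) = -3 - 129*(-4 + 47) = -3 - 129*43 = -3 - 5547 = -5550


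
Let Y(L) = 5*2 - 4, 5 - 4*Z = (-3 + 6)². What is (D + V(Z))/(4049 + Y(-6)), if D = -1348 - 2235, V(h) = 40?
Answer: -3543/4055 ≈ -0.87374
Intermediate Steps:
Z = -1 (Z = 5/4 - (-3 + 6)²/4 = 5/4 - ¼*3² = 5/4 - ¼*9 = 5/4 - 9/4 = -1)
Y(L) = 6 (Y(L) = 10 - 4 = 6)
D = -3583
(D + V(Z))/(4049 + Y(-6)) = (-3583 + 40)/(4049 + 6) = -3543/4055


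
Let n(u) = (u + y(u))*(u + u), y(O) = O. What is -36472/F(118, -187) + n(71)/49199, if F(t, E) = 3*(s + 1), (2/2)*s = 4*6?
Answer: -1792873628/3689925 ≈ -485.88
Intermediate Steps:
s = 24 (s = 4*6 = 24)
n(u) = 4*u**2 (n(u) = (u + u)*(u + u) = (2*u)*(2*u) = 4*u**2)
F(t, E) = 75 (F(t, E) = 3*(24 + 1) = 3*25 = 75)
-36472/F(118, -187) + n(71)/49199 = -36472/75 + (4*71**2)/49199 = -36472*1/75 + (4*5041)*(1/49199) = -36472/75 + 20164*(1/49199) = -36472/75 + 20164/49199 = -1792873628/3689925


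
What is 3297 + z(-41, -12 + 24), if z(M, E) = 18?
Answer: 3315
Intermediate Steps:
3297 + z(-41, -12 + 24) = 3297 + 18 = 3315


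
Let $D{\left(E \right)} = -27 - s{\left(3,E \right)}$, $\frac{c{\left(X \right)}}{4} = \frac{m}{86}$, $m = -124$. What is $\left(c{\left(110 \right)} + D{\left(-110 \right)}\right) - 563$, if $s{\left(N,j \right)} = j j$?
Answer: $- \frac{545918}{43} \approx -12696.0$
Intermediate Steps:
$s{\left(N,j \right)} = j^{2}$
$c{\left(X \right)} = - \frac{248}{43}$ ($c{\left(X \right)} = 4 \left(- \frac{124}{86}\right) = 4 \left(\left(-124\right) \frac{1}{86}\right) = 4 \left(- \frac{62}{43}\right) = - \frac{248}{43}$)
$D{\left(E \right)} = -27 - E^{2}$
$\left(c{\left(110 \right)} + D{\left(-110 \right)}\right) - 563 = \left(- \frac{248}{43} - 12127\right) - 563 = - \frac{521709}{43} - 563 = - \frac{545918}{43}$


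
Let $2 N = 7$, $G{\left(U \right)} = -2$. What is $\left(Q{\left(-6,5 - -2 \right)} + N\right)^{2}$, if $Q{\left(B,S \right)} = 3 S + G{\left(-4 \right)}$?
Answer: $\frac{2025}{4} \approx 506.25$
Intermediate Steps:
$N = \frac{7}{2}$ ($N = \frac{1}{2} \cdot 7 = \frac{7}{2} \approx 3.5$)
$Q{\left(B,S \right)} = -2 + 3 S$ ($Q{\left(B,S \right)} = 3 S - 2 = -2 + 3 S$)
$\left(Q{\left(-6,5 - -2 \right)} + N\right)^{2} = \left(\left(-2 + 3 \left(5 - -2\right)\right) + \frac{7}{2}\right)^{2} = \left(\left(-2 + 3 \left(5 + 2\right)\right) + \frac{7}{2}\right)^{2} = \left(\left(-2 + 3 \cdot 7\right) + \frac{7}{2}\right)^{2} = \left(\left(-2 + 21\right) + \frac{7}{2}\right)^{2} = \left(19 + \frac{7}{2}\right)^{2} = \left(\frac{45}{2}\right)^{2} = \frac{2025}{4}$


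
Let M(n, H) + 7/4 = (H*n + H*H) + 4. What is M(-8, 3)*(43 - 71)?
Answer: 357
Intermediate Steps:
M(n, H) = 9/4 + H² + H*n (M(n, H) = -7/4 + ((H*n + H*H) + 4) = -7/4 + ((H*n + H²) + 4) = -7/4 + ((H² + H*n) + 4) = -7/4 + (4 + H² + H*n) = 9/4 + H² + H*n)
M(-8, 3)*(43 - 71) = (9/4 + 3² + 3*(-8))*(43 - 71) = (9/4 + 9 - 24)*(-28) = -51/4*(-28) = 357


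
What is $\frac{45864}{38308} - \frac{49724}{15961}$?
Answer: $- \frac{293197922}{152858497} \approx -1.9181$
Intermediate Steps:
$\frac{45864}{38308} - \frac{49724}{15961} = 45864 \cdot \frac{1}{38308} - \frac{49724}{15961} = \frac{11466}{9577} - \frac{49724}{15961} = - \frac{293197922}{152858497}$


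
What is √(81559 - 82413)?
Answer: I*√854 ≈ 29.223*I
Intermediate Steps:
√(81559 - 82413) = √(-854) = I*√854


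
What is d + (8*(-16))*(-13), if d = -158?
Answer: 1506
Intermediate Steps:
d + (8*(-16))*(-13) = -158 + (8*(-16))*(-13) = -158 - 128*(-13) = -158 + 1664 = 1506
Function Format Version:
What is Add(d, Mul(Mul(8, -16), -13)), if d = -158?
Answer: 1506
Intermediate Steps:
Add(d, Mul(Mul(8, -16), -13)) = Add(-158, Mul(Mul(8, -16), -13)) = Add(-158, Mul(-128, -13)) = Add(-158, 1664) = 1506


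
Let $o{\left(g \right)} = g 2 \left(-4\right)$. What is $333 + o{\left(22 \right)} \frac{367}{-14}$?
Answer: $\frac{34627}{7} \approx 4946.7$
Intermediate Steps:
$o{\left(g \right)} = - 8 g$ ($o{\left(g \right)} = 2 g \left(-4\right) = - 8 g$)
$333 + o{\left(22 \right)} \frac{367}{-14} = 333 + \left(-8\right) 22 \frac{367}{-14} = 333 - 176 \cdot 367 \left(- \frac{1}{14}\right) = 333 - - \frac{32296}{7} = 333 + \frac{32296}{7} = \frac{34627}{7}$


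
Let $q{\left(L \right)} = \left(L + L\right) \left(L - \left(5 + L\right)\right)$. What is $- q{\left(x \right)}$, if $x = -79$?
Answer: $-790$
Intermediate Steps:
$q{\left(L \right)} = - 10 L$ ($q{\left(L \right)} = 2 L \left(-5\right) = - 10 L$)
$- q{\left(x \right)} = - \left(-10\right) \left(-79\right) = \left(-1\right) 790 = -790$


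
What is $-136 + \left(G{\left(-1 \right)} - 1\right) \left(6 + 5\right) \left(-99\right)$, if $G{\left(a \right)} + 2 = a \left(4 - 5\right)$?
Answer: $2042$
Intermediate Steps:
$G{\left(a \right)} = -2 - a$ ($G{\left(a \right)} = -2 + a \left(4 - 5\right) = -2 + a \left(-1\right) = -2 - a$)
$-136 + \left(G{\left(-1 \right)} - 1\right) \left(6 + 5\right) \left(-99\right) = -136 + \left(\left(-2 - -1\right) - 1\right) \left(6 + 5\right) \left(-99\right) = -136 + \left(\left(-2 + 1\right) - 1\right) 11 \left(-99\right) = -136 + \left(-1 - 1\right) 11 \left(-99\right) = -136 + \left(-2\right) 11 \left(-99\right) = -136 - -2178 = -136 + 2178 = 2042$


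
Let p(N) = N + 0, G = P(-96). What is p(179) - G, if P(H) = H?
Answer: 275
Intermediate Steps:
G = -96
p(N) = N
p(179) - G = 179 - 1*(-96) = 179 + 96 = 275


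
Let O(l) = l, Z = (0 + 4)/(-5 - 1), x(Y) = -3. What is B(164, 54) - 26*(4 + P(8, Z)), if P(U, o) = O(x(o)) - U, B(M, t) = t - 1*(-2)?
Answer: 238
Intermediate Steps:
Z = -2/3 (Z = 4/(-6) = 4*(-1/6) = -2/3 ≈ -0.66667)
B(M, t) = 2 + t (B(M, t) = t + 2 = 2 + t)
P(U, o) = -3 - U
B(164, 54) - 26*(4 + P(8, Z)) = (2 + 54) - 26*(4 + (-3 - 1*8)) = 56 - 26*(4 + (-3 - 8)) = 56 - 26*(4 - 11) = 56 - 26*(-7) = 56 + 182 = 238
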